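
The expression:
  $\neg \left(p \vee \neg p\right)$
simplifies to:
$\text{False}$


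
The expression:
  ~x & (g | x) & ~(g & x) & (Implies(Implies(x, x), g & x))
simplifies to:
False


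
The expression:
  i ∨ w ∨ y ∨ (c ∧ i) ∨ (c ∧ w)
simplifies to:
i ∨ w ∨ y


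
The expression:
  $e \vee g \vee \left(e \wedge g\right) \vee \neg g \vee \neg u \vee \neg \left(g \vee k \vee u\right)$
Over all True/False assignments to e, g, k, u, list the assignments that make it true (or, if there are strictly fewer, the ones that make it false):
is always true.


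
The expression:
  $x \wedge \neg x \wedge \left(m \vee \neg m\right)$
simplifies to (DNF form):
$\text{False}$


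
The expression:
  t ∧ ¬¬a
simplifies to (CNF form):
a ∧ t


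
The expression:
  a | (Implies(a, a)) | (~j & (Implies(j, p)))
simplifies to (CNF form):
True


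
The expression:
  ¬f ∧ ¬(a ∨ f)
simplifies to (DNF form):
¬a ∧ ¬f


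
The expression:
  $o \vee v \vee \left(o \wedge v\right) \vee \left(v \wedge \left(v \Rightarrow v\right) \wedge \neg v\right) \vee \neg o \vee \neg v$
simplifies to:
$\text{True}$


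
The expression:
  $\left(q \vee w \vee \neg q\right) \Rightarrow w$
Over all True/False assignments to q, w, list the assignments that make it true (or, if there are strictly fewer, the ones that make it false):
is true only for:
  q=False, w=True;
  q=True, w=True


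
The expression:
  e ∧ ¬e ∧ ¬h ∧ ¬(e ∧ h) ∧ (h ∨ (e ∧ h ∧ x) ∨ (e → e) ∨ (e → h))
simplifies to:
False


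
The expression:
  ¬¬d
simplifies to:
d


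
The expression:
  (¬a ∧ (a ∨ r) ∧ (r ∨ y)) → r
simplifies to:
True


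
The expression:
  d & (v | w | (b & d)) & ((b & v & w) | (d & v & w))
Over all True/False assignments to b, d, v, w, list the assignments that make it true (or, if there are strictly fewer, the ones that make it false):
is true only for:
  b=False, d=True, v=True, w=True;
  b=True, d=True, v=True, w=True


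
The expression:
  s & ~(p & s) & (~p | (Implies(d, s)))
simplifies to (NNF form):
s & ~p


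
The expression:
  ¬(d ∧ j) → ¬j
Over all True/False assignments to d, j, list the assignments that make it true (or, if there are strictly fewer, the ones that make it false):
is false only for:
  d=False, j=True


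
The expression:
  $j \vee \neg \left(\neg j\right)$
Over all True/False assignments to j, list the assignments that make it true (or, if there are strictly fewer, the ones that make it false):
is true only for:
  j=True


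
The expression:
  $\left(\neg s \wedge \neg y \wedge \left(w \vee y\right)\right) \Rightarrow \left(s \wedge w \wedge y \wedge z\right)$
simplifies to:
$s \vee y \vee \neg w$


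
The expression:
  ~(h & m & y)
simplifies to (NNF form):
~h | ~m | ~y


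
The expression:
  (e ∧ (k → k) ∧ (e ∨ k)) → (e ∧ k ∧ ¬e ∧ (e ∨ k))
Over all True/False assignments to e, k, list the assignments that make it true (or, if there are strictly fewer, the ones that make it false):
is true only for:
  e=False, k=False;
  e=False, k=True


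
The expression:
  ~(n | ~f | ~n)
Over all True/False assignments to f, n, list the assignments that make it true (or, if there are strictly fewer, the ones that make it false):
is never true.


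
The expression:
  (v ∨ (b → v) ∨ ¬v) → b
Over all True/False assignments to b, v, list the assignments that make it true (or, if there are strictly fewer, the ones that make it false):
is true only for:
  b=True, v=False;
  b=True, v=True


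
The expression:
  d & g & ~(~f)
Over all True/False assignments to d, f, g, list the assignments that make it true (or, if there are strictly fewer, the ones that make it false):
is true only for:
  d=True, f=True, g=True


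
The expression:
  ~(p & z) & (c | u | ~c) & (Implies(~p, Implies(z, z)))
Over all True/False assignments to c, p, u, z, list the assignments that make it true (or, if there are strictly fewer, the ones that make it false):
is false only for:
  c=False, p=True, u=False, z=True;
  c=False, p=True, u=True, z=True;
  c=True, p=True, u=False, z=True;
  c=True, p=True, u=True, z=True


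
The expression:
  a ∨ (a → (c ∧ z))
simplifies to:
True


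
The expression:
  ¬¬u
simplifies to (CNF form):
u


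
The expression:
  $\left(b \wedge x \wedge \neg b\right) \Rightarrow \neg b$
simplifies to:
$\text{True}$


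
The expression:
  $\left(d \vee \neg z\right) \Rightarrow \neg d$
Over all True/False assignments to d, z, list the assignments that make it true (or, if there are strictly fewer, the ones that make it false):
is true only for:
  d=False, z=False;
  d=False, z=True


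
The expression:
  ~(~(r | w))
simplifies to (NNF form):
r | w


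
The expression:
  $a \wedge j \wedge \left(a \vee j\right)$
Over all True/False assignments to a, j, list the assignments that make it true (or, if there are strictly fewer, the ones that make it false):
is true only for:
  a=True, j=True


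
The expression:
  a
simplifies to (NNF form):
a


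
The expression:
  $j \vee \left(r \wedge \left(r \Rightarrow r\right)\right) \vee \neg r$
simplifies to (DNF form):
$\text{True}$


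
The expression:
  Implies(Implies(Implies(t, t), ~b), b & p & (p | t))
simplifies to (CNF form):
b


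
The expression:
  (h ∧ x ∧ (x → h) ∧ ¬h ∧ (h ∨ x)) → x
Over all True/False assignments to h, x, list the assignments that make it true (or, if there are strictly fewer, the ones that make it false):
is always true.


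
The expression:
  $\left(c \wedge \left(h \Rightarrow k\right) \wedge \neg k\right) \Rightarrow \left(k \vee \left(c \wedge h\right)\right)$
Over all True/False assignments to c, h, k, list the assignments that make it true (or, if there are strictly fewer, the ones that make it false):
is false only for:
  c=True, h=False, k=False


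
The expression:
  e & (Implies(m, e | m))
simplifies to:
e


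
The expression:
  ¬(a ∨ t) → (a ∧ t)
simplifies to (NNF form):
a ∨ t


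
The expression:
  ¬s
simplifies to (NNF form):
¬s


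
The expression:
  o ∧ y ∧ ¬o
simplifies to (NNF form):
False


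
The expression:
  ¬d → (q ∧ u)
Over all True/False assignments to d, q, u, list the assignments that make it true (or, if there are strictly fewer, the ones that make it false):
is false only for:
  d=False, q=False, u=False;
  d=False, q=False, u=True;
  d=False, q=True, u=False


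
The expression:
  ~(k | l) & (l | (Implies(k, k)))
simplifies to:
~k & ~l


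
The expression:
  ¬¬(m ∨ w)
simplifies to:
m ∨ w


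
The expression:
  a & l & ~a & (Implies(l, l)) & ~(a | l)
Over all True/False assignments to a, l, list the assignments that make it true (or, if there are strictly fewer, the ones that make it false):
is never true.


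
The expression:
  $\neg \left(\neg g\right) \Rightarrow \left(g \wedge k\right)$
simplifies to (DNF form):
$k \vee \neg g$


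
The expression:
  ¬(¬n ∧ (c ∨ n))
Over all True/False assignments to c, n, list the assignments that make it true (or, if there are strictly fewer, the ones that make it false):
is false only for:
  c=True, n=False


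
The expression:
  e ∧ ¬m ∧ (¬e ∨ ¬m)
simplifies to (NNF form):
e ∧ ¬m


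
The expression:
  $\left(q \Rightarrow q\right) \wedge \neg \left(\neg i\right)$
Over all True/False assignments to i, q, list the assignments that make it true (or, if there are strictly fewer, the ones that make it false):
is true only for:
  i=True, q=False;
  i=True, q=True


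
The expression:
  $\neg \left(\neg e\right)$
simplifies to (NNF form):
$e$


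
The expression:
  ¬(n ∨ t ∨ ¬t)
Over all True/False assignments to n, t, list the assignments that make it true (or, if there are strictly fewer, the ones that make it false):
is never true.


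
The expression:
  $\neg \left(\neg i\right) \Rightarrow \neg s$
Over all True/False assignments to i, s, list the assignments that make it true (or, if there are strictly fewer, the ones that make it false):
is false only for:
  i=True, s=True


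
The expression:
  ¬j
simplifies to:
¬j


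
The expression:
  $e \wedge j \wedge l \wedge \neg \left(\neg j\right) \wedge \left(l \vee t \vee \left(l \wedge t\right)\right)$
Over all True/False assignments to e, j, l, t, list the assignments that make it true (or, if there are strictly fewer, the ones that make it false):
is true only for:
  e=True, j=True, l=True, t=False;
  e=True, j=True, l=True, t=True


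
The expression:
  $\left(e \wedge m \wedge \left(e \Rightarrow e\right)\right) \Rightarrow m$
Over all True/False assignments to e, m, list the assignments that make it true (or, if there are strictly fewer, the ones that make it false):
is always true.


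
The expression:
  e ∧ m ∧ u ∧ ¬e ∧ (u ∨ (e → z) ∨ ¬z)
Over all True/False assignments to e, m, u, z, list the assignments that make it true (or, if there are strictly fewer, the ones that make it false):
is never true.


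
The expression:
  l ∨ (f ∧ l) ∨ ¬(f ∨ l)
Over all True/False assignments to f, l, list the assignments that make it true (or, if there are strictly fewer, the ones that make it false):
is false only for:
  f=True, l=False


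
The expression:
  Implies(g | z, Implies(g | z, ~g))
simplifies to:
~g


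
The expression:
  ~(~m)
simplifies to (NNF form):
m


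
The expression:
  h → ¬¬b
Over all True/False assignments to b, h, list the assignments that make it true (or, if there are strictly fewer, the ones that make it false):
is false only for:
  b=False, h=True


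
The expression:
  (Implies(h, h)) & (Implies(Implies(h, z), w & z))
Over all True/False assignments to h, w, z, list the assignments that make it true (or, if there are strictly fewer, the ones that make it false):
is true only for:
  h=False, w=True, z=True;
  h=True, w=False, z=False;
  h=True, w=True, z=False;
  h=True, w=True, z=True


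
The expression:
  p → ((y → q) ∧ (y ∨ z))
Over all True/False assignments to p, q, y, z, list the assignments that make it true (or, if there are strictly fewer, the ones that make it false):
is false only for:
  p=True, q=False, y=False, z=False;
  p=True, q=False, y=True, z=False;
  p=True, q=False, y=True, z=True;
  p=True, q=True, y=False, z=False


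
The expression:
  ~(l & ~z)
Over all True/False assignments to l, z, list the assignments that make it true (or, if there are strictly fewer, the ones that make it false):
is false only for:
  l=True, z=False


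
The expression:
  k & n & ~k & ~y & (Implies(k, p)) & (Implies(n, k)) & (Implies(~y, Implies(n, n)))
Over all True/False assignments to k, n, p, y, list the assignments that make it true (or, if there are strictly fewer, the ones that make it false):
is never true.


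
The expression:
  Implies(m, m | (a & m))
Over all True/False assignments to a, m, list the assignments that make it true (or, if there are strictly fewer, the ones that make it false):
is always true.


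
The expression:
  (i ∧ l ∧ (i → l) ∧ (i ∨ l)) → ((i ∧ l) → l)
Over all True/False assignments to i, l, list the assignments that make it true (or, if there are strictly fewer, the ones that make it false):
is always true.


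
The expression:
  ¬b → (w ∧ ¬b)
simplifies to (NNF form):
b ∨ w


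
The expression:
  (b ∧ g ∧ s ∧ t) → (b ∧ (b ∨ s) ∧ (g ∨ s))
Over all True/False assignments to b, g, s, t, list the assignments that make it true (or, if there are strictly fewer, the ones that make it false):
is always true.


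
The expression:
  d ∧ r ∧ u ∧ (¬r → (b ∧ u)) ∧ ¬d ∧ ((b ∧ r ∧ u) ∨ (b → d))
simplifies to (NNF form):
False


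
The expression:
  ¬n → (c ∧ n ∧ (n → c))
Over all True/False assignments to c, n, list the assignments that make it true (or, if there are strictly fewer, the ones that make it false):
is true only for:
  c=False, n=True;
  c=True, n=True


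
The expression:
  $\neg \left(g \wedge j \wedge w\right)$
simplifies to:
$\neg g \vee \neg j \vee \neg w$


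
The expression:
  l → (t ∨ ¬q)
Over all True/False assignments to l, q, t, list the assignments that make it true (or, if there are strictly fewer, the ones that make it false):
is false only for:
  l=True, q=True, t=False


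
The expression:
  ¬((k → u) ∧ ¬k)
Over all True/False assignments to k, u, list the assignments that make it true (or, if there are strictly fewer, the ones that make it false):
is true only for:
  k=True, u=False;
  k=True, u=True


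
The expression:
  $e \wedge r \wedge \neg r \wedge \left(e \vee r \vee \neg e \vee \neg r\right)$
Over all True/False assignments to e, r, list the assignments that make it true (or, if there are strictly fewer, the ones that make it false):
is never true.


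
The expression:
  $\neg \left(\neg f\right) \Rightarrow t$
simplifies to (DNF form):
$t \vee \neg f$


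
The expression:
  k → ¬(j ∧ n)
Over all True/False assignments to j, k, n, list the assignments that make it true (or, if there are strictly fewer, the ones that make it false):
is false only for:
  j=True, k=True, n=True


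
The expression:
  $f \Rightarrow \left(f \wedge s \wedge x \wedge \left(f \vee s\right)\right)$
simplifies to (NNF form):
$\left(s \wedge x\right) \vee \neg f$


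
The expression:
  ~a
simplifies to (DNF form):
~a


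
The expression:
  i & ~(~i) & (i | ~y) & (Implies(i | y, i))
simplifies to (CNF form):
i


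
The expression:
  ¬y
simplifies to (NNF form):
¬y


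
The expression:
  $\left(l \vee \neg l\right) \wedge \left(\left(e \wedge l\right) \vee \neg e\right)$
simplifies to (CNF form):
$l \vee \neg e$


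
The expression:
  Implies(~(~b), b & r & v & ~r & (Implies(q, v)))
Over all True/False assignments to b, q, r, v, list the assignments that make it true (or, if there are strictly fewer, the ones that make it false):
is true only for:
  b=False, q=False, r=False, v=False;
  b=False, q=False, r=False, v=True;
  b=False, q=False, r=True, v=False;
  b=False, q=False, r=True, v=True;
  b=False, q=True, r=False, v=False;
  b=False, q=True, r=False, v=True;
  b=False, q=True, r=True, v=False;
  b=False, q=True, r=True, v=True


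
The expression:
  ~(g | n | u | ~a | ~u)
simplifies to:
False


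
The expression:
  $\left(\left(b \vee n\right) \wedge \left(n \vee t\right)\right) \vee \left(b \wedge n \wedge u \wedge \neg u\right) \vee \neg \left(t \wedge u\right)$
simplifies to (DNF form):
$b \vee n \vee \neg t \vee \neg u$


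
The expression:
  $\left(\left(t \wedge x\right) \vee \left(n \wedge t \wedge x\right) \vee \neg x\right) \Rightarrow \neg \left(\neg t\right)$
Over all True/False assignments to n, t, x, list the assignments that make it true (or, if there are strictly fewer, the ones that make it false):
is false only for:
  n=False, t=False, x=False;
  n=True, t=False, x=False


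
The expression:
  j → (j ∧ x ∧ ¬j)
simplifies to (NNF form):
¬j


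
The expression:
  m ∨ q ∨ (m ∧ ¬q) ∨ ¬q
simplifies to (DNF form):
True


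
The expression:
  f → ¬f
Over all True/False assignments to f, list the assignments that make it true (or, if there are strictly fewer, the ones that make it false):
is true only for:
  f=False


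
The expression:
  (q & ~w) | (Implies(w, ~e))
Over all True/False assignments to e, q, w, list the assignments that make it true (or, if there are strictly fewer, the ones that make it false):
is false only for:
  e=True, q=False, w=True;
  e=True, q=True, w=True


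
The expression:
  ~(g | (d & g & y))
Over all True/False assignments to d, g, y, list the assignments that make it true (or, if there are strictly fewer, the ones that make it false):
is true only for:
  d=False, g=False, y=False;
  d=False, g=False, y=True;
  d=True, g=False, y=False;
  d=True, g=False, y=True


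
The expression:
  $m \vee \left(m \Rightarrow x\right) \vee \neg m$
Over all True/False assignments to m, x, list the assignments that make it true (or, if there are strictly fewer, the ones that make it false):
is always true.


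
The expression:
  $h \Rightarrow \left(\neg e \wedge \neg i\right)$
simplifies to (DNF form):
$\left(\neg e \wedge \neg i\right) \vee \neg h$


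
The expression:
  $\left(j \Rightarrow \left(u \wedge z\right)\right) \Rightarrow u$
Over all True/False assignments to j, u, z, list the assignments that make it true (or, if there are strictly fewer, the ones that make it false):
is false only for:
  j=False, u=False, z=False;
  j=False, u=False, z=True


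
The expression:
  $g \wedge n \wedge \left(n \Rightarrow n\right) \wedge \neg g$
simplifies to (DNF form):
$\text{False}$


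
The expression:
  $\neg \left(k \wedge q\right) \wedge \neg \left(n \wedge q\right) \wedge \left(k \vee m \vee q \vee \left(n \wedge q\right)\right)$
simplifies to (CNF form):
$\left(\neg k \vee \neg q\right) \wedge \left(\neg n \vee \neg q\right) \wedge \left(k \vee m \vee q\right)$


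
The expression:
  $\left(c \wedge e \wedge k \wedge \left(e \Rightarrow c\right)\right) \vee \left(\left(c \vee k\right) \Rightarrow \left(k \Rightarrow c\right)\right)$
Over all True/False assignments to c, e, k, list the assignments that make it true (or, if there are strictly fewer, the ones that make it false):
is false only for:
  c=False, e=False, k=True;
  c=False, e=True, k=True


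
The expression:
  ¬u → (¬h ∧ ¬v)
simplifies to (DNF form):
u ∨ (¬h ∧ ¬v)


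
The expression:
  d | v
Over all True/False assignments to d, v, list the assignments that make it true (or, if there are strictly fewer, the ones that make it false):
is false only for:
  d=False, v=False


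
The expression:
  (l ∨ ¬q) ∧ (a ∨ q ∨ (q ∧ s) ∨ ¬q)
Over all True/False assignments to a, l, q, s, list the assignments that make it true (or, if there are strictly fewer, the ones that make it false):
is false only for:
  a=False, l=False, q=True, s=False;
  a=False, l=False, q=True, s=True;
  a=True, l=False, q=True, s=False;
  a=True, l=False, q=True, s=True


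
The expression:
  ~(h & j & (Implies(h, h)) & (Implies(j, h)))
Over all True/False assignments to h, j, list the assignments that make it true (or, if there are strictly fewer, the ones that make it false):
is false only for:
  h=True, j=True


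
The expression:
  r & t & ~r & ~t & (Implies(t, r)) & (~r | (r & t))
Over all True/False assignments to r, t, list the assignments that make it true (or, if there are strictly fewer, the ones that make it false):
is never true.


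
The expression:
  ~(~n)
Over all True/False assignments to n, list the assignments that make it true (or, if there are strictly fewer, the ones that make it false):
is true only for:
  n=True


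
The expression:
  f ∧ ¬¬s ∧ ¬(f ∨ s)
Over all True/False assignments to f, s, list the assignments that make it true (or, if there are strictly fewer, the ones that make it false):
is never true.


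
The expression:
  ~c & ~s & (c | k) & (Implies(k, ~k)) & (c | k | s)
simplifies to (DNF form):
False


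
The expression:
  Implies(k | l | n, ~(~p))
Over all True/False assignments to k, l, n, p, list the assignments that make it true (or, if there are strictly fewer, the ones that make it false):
is false only for:
  k=False, l=False, n=True, p=False;
  k=False, l=True, n=False, p=False;
  k=False, l=True, n=True, p=False;
  k=True, l=False, n=False, p=False;
  k=True, l=False, n=True, p=False;
  k=True, l=True, n=False, p=False;
  k=True, l=True, n=True, p=False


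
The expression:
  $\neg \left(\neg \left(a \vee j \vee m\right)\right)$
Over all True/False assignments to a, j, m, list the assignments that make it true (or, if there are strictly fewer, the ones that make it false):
is false only for:
  a=False, j=False, m=False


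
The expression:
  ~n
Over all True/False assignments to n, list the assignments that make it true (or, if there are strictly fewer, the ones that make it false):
is true only for:
  n=False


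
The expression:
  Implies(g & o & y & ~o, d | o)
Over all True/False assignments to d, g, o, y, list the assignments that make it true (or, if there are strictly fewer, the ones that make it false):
is always true.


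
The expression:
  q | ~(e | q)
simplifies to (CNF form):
q | ~e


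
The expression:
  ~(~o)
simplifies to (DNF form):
o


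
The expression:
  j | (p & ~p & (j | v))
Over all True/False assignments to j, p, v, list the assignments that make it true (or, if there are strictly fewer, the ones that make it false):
is true only for:
  j=True, p=False, v=False;
  j=True, p=False, v=True;
  j=True, p=True, v=False;
  j=True, p=True, v=True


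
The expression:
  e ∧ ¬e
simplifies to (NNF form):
False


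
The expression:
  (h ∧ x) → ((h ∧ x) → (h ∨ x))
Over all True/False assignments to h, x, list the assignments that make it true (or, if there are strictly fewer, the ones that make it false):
is always true.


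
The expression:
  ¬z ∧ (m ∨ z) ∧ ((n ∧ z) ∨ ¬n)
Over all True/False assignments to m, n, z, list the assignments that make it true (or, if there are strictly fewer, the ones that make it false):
is true only for:
  m=True, n=False, z=False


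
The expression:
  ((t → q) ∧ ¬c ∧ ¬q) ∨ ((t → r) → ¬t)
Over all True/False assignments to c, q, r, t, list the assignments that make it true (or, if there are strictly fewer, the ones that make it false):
is false only for:
  c=False, q=False, r=True, t=True;
  c=False, q=True, r=True, t=True;
  c=True, q=False, r=True, t=True;
  c=True, q=True, r=True, t=True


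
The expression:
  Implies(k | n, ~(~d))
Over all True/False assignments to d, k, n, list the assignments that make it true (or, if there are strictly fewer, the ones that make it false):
is false only for:
  d=False, k=False, n=True;
  d=False, k=True, n=False;
  d=False, k=True, n=True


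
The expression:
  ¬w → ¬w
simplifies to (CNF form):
True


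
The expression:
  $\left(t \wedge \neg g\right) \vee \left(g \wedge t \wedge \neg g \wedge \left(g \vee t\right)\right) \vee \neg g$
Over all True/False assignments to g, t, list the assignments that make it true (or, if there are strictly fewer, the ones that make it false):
is true only for:
  g=False, t=False;
  g=False, t=True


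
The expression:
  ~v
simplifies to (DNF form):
~v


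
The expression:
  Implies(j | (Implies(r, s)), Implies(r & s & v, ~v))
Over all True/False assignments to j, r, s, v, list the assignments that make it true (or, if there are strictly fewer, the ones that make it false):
is false only for:
  j=False, r=True, s=True, v=True;
  j=True, r=True, s=True, v=True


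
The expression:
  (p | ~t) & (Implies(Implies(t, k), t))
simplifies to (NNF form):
p & t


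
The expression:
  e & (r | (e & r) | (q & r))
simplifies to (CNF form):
e & r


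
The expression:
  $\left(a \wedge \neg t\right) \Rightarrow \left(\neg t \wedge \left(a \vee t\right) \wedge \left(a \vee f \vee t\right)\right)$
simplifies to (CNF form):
$\text{True}$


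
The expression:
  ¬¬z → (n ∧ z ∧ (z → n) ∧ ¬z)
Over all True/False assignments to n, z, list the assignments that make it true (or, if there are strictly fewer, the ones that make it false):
is true only for:
  n=False, z=False;
  n=True, z=False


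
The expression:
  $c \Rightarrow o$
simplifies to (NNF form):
$o \vee \neg c$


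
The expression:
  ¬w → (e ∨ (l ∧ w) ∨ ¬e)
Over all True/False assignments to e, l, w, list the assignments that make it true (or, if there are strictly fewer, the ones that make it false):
is always true.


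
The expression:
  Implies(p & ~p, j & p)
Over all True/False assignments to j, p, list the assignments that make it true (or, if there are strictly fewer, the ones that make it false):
is always true.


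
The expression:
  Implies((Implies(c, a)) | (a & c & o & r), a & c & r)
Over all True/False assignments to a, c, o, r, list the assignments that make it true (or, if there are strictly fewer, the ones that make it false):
is true only for:
  a=False, c=True, o=False, r=False;
  a=False, c=True, o=False, r=True;
  a=False, c=True, o=True, r=False;
  a=False, c=True, o=True, r=True;
  a=True, c=True, o=False, r=True;
  a=True, c=True, o=True, r=True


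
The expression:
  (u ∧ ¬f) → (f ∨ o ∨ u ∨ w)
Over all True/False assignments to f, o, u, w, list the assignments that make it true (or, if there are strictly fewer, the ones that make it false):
is always true.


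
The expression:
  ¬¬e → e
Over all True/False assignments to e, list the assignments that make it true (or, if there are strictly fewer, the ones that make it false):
is always true.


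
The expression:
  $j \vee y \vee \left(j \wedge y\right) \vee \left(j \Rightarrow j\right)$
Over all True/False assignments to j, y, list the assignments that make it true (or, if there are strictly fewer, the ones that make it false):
is always true.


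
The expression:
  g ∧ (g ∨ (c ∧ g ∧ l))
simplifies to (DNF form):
g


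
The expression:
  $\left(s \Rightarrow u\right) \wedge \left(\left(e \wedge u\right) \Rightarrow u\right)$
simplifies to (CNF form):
$u \vee \neg s$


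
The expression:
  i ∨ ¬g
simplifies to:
i ∨ ¬g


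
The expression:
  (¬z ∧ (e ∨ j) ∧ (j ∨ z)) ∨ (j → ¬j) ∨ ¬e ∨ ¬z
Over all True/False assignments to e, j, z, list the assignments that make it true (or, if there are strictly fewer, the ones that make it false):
is false only for:
  e=True, j=True, z=True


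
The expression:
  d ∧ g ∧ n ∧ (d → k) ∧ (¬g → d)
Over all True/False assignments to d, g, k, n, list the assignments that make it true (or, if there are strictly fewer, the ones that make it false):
is true only for:
  d=True, g=True, k=True, n=True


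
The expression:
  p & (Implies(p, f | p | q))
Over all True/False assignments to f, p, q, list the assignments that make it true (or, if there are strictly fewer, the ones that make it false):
is true only for:
  f=False, p=True, q=False;
  f=False, p=True, q=True;
  f=True, p=True, q=False;
  f=True, p=True, q=True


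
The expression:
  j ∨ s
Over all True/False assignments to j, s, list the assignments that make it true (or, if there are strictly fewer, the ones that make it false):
is false only for:
  j=False, s=False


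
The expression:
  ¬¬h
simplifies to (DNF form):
h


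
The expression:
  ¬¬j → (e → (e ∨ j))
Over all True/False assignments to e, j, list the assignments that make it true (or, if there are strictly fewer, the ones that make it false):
is always true.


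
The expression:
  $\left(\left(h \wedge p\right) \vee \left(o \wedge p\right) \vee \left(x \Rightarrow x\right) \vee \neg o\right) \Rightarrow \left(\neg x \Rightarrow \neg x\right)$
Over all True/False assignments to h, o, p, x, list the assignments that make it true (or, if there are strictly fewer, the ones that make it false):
is always true.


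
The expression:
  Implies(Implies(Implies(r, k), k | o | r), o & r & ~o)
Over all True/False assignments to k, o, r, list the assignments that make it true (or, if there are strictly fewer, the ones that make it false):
is true only for:
  k=False, o=False, r=False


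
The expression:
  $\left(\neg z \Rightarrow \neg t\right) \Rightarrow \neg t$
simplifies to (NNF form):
$\neg t \vee \neg z$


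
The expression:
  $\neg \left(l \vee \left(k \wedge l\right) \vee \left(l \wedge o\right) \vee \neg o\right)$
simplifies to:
$o \wedge \neg l$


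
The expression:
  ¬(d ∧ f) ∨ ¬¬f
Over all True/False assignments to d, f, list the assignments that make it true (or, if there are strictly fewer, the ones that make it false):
is always true.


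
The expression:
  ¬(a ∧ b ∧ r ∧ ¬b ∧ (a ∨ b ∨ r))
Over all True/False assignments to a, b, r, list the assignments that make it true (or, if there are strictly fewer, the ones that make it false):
is always true.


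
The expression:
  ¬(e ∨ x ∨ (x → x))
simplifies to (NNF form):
False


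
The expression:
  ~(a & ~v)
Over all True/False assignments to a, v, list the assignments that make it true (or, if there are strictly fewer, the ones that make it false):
is false only for:
  a=True, v=False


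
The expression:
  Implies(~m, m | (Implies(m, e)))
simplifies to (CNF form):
True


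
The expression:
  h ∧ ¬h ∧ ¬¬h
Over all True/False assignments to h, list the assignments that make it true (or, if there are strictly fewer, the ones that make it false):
is never true.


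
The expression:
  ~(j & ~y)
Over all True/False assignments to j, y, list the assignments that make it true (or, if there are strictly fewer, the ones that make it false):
is false only for:
  j=True, y=False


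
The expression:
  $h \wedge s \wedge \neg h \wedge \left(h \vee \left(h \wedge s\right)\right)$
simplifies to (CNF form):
$\text{False}$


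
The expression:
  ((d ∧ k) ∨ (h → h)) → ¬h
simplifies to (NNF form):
¬h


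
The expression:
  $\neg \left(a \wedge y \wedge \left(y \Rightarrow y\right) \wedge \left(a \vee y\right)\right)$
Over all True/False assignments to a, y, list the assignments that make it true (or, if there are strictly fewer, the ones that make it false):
is false only for:
  a=True, y=True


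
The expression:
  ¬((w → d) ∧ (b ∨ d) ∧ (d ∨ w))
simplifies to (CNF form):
¬d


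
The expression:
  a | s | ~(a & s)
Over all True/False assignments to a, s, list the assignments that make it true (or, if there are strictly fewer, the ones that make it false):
is always true.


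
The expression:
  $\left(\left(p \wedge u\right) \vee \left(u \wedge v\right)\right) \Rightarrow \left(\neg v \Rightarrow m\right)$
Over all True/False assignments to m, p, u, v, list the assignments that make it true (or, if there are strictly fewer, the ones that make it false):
is false only for:
  m=False, p=True, u=True, v=False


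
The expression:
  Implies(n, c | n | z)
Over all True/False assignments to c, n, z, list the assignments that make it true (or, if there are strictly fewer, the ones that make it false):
is always true.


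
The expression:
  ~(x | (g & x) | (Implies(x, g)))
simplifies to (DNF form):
False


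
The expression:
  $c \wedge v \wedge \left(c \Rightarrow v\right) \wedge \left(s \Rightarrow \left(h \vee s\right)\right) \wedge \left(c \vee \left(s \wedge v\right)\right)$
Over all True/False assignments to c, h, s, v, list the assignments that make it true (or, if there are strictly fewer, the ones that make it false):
is true only for:
  c=True, h=False, s=False, v=True;
  c=True, h=False, s=True, v=True;
  c=True, h=True, s=False, v=True;
  c=True, h=True, s=True, v=True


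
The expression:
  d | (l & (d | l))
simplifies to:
d | l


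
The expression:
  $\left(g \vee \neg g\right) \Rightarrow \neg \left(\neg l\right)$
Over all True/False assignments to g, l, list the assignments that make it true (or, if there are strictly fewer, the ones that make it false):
is true only for:
  g=False, l=True;
  g=True, l=True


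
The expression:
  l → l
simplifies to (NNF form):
True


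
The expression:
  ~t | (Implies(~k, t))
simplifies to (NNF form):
True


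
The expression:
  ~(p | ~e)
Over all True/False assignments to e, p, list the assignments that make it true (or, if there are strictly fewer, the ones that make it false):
is true only for:
  e=True, p=False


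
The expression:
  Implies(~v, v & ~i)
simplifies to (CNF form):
v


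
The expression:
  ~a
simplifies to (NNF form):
~a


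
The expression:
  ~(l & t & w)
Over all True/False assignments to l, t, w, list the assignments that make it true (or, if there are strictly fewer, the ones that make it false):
is false only for:
  l=True, t=True, w=True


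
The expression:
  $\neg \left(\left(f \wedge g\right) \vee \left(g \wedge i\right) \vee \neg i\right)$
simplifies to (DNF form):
$i \wedge \neg g$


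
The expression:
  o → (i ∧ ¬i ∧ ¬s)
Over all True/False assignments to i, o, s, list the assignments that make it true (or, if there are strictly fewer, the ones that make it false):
is true only for:
  i=False, o=False, s=False;
  i=False, o=False, s=True;
  i=True, o=False, s=False;
  i=True, o=False, s=True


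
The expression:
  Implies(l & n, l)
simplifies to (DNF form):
True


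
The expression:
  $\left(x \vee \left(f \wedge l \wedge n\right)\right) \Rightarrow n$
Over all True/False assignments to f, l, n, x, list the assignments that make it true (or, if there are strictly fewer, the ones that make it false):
is false only for:
  f=False, l=False, n=False, x=True;
  f=False, l=True, n=False, x=True;
  f=True, l=False, n=False, x=True;
  f=True, l=True, n=False, x=True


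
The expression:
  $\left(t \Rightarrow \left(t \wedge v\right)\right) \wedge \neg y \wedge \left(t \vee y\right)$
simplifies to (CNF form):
$t \wedge v \wedge \neg y$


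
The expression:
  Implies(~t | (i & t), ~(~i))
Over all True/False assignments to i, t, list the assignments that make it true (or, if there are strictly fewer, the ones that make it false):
is false only for:
  i=False, t=False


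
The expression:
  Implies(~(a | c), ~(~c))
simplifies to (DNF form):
a | c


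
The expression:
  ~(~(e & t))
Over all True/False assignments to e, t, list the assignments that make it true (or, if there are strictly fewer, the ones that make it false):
is true only for:
  e=True, t=True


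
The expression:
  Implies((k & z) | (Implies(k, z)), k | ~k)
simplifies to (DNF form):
True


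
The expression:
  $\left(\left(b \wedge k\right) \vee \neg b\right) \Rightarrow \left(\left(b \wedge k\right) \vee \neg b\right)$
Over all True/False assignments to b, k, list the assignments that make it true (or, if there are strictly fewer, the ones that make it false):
is always true.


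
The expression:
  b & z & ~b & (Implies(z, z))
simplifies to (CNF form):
False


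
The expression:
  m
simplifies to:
m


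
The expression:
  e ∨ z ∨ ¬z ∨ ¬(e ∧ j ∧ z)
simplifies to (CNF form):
True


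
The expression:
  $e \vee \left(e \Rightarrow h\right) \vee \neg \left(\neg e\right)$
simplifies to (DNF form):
$\text{True}$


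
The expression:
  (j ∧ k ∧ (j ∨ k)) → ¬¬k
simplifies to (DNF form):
True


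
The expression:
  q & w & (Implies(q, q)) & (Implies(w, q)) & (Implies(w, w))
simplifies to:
q & w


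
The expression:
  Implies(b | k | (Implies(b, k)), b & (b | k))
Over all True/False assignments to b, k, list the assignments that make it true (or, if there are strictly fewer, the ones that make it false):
is true only for:
  b=True, k=False;
  b=True, k=True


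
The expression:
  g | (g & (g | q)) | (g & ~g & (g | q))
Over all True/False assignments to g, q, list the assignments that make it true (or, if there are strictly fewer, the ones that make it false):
is true only for:
  g=True, q=False;
  g=True, q=True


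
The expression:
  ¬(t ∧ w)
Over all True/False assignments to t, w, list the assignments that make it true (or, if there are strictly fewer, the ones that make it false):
is false only for:
  t=True, w=True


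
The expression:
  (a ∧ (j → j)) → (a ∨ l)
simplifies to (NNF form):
True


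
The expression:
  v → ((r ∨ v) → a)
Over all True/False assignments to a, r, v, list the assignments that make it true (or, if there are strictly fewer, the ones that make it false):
is false only for:
  a=False, r=False, v=True;
  a=False, r=True, v=True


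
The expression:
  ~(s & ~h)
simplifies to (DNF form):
h | ~s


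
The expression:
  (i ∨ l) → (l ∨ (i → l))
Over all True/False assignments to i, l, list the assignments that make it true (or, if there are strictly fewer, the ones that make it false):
is false only for:
  i=True, l=False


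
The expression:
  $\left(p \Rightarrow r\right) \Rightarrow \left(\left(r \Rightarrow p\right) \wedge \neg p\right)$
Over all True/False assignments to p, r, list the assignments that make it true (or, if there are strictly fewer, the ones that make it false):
is true only for:
  p=False, r=False;
  p=True, r=False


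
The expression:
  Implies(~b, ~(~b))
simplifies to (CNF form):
b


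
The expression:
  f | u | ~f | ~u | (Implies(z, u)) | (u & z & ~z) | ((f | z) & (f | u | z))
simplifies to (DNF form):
True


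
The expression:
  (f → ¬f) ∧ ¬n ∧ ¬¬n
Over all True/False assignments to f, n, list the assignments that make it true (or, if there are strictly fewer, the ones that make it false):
is never true.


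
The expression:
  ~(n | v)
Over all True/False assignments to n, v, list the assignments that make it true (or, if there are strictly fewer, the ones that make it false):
is true only for:
  n=False, v=False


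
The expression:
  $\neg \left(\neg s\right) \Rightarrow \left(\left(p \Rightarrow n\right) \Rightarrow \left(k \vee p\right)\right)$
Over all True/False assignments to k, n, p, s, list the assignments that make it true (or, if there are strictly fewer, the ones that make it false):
is false only for:
  k=False, n=False, p=False, s=True;
  k=False, n=True, p=False, s=True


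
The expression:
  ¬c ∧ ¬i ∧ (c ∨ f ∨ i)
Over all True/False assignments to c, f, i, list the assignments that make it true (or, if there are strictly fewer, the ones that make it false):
is true only for:
  c=False, f=True, i=False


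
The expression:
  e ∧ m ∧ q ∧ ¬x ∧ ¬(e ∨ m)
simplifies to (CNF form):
False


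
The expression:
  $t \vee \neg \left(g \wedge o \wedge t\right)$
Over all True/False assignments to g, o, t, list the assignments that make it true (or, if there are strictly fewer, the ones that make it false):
is always true.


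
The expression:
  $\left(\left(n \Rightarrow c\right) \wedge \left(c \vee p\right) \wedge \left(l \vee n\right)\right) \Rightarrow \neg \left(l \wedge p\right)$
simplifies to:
$\left(n \wedge \neg c\right) \vee \neg l \vee \neg p$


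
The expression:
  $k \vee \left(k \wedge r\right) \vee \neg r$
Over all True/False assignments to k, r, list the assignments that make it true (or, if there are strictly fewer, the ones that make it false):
is false only for:
  k=False, r=True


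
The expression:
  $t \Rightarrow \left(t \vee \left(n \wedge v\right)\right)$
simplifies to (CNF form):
$\text{True}$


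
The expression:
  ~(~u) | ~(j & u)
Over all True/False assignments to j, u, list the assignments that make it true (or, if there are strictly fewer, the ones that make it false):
is always true.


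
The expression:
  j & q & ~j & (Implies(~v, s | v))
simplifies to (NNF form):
False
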